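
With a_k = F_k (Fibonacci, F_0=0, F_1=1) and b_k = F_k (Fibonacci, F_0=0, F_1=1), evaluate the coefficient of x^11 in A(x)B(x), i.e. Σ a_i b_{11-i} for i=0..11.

420

This is [x^11] in the product of the two ordinary generating functions.
Σ = 0·89 + 1·55 + 1·34 + 2·21 + 3·13 + 5·8 + 8·5 + 13·3 + 21·2 + 34·1 + 55·1 + 89·0 = 420.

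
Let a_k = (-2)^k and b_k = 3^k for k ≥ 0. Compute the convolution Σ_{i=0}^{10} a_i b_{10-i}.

This is [x^10] in the product of the two ordinary generating functions.
Σ = 1·59049 − 2·19683 + 4·6561 − 8·2187 + 16·729 − 32·243 + 64·81 − 128·27 + 256·9 − 512·3 + 1024·1 = 35839.

35839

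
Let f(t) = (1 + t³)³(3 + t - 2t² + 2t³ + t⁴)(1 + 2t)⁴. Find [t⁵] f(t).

242

(1 + t³)³ has coefficients 1,0,0,3,0,0 for degrees 0…5.
(3 + t - 2t² + 2t³ + t⁴) has coefficients 3,1,-2,2,1,0 for degrees 0…5.
Finally multiplying by (1 + 2t)⁴, the product of all factors after the first has coefficients 3,25,78,106,49,8 for degrees 0…5.
[t⁵] = 1·8 + 3·78 = 242.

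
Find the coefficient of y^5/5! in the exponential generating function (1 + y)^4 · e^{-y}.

The EGF product rule gives c_5 = Σ_{k_1+k_2=5} C(5; k_1,k_2) · ∏ g_i(k_i), where (1+y)^4 gives the falling factorial (4)_k; e^{-y} gives (-1)^k.
g_1(k) for k = 0…5: 1, 4, 12, 24, 24, 0.
g_2(k) for k = 0…5: 1, -1, 1, -1, 1, -1.
c_5 = Σ_k C(5,k)·g_1(k)·g_2(5−k) = 1·1·(-1) + 5·4·1 + 10·12·(-1) + 10·24·1 + 5·24·(-1) = −1 + 20 − 120 + 240 − 120 = 19.

19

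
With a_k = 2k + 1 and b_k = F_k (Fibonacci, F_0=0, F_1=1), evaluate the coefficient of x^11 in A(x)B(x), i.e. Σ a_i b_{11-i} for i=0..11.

960

The convolution is the t^11 coefficient of A(t)B(t).
Σ = 1·89 + 3·55 + 5·34 + 7·21 + 9·13 + 11·8 + 13·5 + 15·3 + 17·2 + 19·1 + 21·1 + 23·0 = 960.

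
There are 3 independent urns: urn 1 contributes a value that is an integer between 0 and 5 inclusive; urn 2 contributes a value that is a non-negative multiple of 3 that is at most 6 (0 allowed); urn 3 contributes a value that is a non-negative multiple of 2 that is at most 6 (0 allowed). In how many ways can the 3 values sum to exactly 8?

7

The generating function for the choices is (1 + q + q^2 + q^3 + q^4 + q^5)·(1 + q^3 + q^6)·(1 + q^2 + q^4 + q^6); the count is [q^8].
(1 + q + q^2 + q^3 + q^4 + q^5) has coefficients 1,1,1,1,1,1 for degrees 0…5.
(1 + q^3 + q^6) has coefficients 1,0,0,1,0,0,1,0,0 for degrees 0…8.
Finally multiplying by (1 + q^2 + q^4 + q^6), the product of all factors after the first has coefficients 1,0,1,1,1,1,2,1,1 for degrees 0…8.
[q^8] = 1·1 + 1·1 + 1·2 + 1·1 + 1·1 + 1·1 = 7.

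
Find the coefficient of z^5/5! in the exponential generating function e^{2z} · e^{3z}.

3125

The EGF product rule gives c_5 = Σ_{k_1+k_2=5} C(5; k_1,k_2) · ∏ g_i(k_i), where e^{2z} gives (2)^k; e^{3z} gives (3)^k.
g_1(k) for k = 0…5: 1, 2, 4, 8, 16, 32.
g_2(k) for k = 0…5: 1, 3, 9, 27, 81, 243.
c_5 = Σ_k C(5,k)·g_1(k)·g_2(5−k) = 1·1·243 + 5·2·81 + 10·4·27 + 10·8·9 + 5·16·3 + 1·32·1 = 243 + 810 + 1080 + 720 + 240 + 32 = 3125.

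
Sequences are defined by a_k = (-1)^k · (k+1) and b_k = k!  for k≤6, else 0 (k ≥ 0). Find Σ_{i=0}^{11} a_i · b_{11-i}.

This is [x^11] in the product of the two ordinary generating functions.
Σ = 1·0 − 2·0 + 3·0 − 4·0 + 5·0 − 6·720 + 7·120 − 8·24 + 9·6 − 10·2 + 11·1 − 12·1 = -3639.

-3639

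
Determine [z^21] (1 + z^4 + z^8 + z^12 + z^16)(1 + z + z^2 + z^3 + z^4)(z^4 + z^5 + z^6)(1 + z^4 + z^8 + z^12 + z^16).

(1 + z^4 + z^8 + z^12 + z^16) has coefficients 1,0,0,0,1,0,0,0,1,0,0,0,1,0,0,0,1 for degrees 0…16.
(1 + z + z^2 + z^3 + z^4) has coefficients 1,1,1,1,1,0,0,0,0,0,0,0,0,0,0,0,0,0,0,0,0,0 for degrees 0…21.
Multiplying by (z^4 + z^5 + z^6) gives running coefficients 0,0,0,0,1,2,3,3,3,2,1,0,0,0,0,0,0,0,0,0,0,0 for degrees 0…21.
Finally multiplying by (1 + z^4 + z^8 + z^12 + z^16), the product of all factors after the first has coefficients 0,0,0,0,1,2,3,3,4,4,4,3,4,4,4,3,4,4,4,3,4,4 for degrees 0…21.
[z^21] = 1·4 + 1·4 + 1·4 + 1·4 + 1·2 = 18.

18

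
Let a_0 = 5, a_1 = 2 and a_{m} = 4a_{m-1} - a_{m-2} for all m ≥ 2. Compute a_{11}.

372858

The ordinary generating function has denominator 1 - 4y + y^2.
Iterating the recurrence: a_0,…,a_{11} = 5, 2, 3, 10, 37, 138, 515, 1922, 7173, 26770, 99907, 372858.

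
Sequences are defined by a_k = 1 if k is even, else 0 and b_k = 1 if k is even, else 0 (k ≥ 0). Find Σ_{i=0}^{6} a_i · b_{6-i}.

4

Write out a_i and b_{6-i} for i = 0,…,6 and sum the products.
Σ = 1·1 + 0·0 + 1·1 + 0·0 + 1·1 + 0·0 + 1·1 = 4.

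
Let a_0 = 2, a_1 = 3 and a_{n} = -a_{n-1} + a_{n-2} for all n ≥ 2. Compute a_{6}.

The ordinary generating function has denominator 1 + z - z^2.
Iterating the recurrence: a_0,…,a_{6} = 2, 3, -1, 4, -5, 9, -14.

-14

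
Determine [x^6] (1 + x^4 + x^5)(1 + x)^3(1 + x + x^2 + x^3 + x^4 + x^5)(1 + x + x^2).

40

(1 + x^4 + x^5) has coefficients 1,0,0,0,1,1 for degrees 0…5.
(1 + x)^3 has coefficients 1,3,3,1,0,0,0 for degrees 0…6.
Multiplying by (1 + x + x^2 + x^3 + x^4 + x^5) gives running coefficients 1,4,7,8,8,8,7 for degrees 0…6.
Finally multiplying by (1 + x + x^2), the product of all factors after the first has coefficients 1,5,12,19,23,24,23 for degrees 0…6.
[x^6] = 1·23 + 1·12 + 1·5 = 40.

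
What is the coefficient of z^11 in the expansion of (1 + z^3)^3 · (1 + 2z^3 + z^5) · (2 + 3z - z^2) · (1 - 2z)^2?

(1 + z^3)^3 has coefficients 1,0,0,3,0,0,3,0,0,1 for degrees 0…9.
(1 + 2z^3 + z^5) has coefficients 1,0,0,2,0,1,0,0,0,0,0,0 for degrees 0…11.
Multiplying by (2 + 3z - z^2) gives running coefficients 2,3,-1,4,6,0,3,-1,0,0,0,0 for degrees 0…11.
Finally multiplying by (1 - 2z)^2, the product of all factors after the first has coefficients 2,-5,-5,20,-14,-8,27,-13,16,-4,0,0 for degrees 0…11.
[z^11] = 1·0 + 3·16 + 3·(-8) + 1·(-5) = 19.

19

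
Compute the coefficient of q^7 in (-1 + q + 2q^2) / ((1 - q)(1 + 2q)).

The denominator gives the recurrence a_n = −a_(n−1) + 2a_(n−2) for n ≥ 3; the numerator fixes a_0 = -1, a_1 = 2, a_2 = -2.
Iterating: -1, 2, -2, 6, -10, 22, -42, 86, so a_7 = 86.

86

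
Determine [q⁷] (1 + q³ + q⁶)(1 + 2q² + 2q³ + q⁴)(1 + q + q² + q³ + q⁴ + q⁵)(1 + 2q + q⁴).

(1 + q³ + q⁶) has coefficients 1,0,0,1,0,0,1 for degrees 0…6.
(1 + 2q² + 2q³ + q⁴) has coefficients 1,0,2,2,1,0,0,0 for degrees 0…7.
Multiplying by (1 + q + q² + q³ + q⁴ + q⁵) gives running coefficients 1,1,3,5,6,6,5,5 for degrees 0…7.
Finally multiplying by (1 + 2q + q⁴), the product of all factors after the first has coefficients 1,3,5,11,17,19,20,20 for degrees 0…7.
[q⁷] = 1·20 + 1·17 + 1·3 = 40.

40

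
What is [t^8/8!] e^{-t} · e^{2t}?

1

The EGF product rule gives c_8 = Σ_{k_1+k_2=8} C(8; k_1,k_2) · ∏ g_i(k_i), where e^{-t} gives (-1)^k; e^{2t} gives (2)^k.
g_1(k) for k = 0…8: 1, -1, 1, -1, 1, -1, 1, -1, 1.
g_2(k) for k = 0…8: 1, 2, 4, 8, 16, 32, 64, 128, 256.
c_8 = Σ_k C(8,k)·g_1(k)·g_2(8−k) = 1·1·256 + 8·(-1)·128 + 28·1·64 + 56·(-1)·32 + 70·1·16 + 56·(-1)·8 + 28·1·4 + 8·(-1)·2 + 1·1·1 = 256 − 1024 + 1792 − 1792 + 1120 − 448 + 112 − 16 + 1 = 1.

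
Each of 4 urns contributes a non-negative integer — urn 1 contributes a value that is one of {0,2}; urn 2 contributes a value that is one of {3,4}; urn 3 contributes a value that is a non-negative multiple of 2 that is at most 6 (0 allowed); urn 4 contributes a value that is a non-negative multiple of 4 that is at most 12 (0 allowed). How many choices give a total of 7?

3

The generating function for the choices is (1 + z^2)·(z^3 + z^4)·(1 + z^2 + z^4 + z^6)·(1 + z^4 + z^8 + z^12); the count is [z^7].
(1 + z^2) has coefficients 1,0,1 for degrees 0…2.
(z^3 + z^4) has coefficients 0,0,0,1,1,0,0,0 for degrees 0…7.
Multiplying by (1 + z^2 + z^4 + z^6) gives running coefficients 0,0,0,1,1,1,1,1 for degrees 0…7.
Finally multiplying by (1 + z^4 + z^8 + z^12), the product of all factors after the first has coefficients 0,0,0,1,1,1,1,2 for degrees 0…7.
[z^7] = 1·2 + 1·1 = 3.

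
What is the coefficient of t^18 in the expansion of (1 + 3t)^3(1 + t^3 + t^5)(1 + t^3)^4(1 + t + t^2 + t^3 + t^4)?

762

(1 + 3t)^3 has coefficients 1,9,27,27 for degrees 0…3.
(1 + t^3 + t^5) has coefficients 1,0,0,1,0,1,0,0,0,0,0,0,0,0,0,0,0,0,0 for degrees 0…18.
Multiplying by (1 + t^3)^4 gives running coefficients 1,0,0,5,0,1,10,0,4,10,0,6,5,0,4,1,0,1,0 for degrees 0…18.
Finally multiplying by (1 + t + t^2 + t^3 + t^4), the product of all factors after the first has coefficients 1,1,1,6,6,6,16,16,15,25,24,20,25,21,15,16,10,6,6 for degrees 0…18.
[t^18] = 1·6 + 9·6 + 27·10 + 27·16 = 762.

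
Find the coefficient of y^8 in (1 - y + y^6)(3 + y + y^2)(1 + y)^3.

(1 - y + y^6) has coefficients 1,-1,0,0,0,0,1 for degrees 0…6.
(3 + y + y^2) has coefficients 3,1,1,0,0,0,0,0,0 for degrees 0…8.
Finally multiplying by (1 + y)^3, the product of all factors after the first has coefficients 3,10,13,9,4,1,0,0,0 for degrees 0…8.
[y^8] = 1·0 − 1·0 + 1·13 = 13.

13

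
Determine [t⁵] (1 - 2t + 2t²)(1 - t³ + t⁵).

-1

(1 - 2t + 2t²) has coefficients 1,-2,2 for degrees 0…2.
(1 - t³ + t⁵) has coefficients 1,0,0,-1,0,1 for degrees 0…5.
[t⁵] = 1·1 − 2·0 + 2·(-1) = -1.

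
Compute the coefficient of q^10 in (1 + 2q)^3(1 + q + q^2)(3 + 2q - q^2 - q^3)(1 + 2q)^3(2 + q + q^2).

(1 + 2q)^3 has coefficients 1,6,12,8 for degrees 0…3.
(1 + q + q^2) has coefficients 1,1,1,0,0,0,0,0,0,0,0 for degrees 0…10.
Multiplying by (3 + 2q - q^2 - q^3) gives running coefficients 3,5,4,0,-2,-1,0,0,0,0,0 for degrees 0…10.
Multiplying by (1 + 2q)^3 gives running coefficients 3,23,70,108,86,19,-30,-28,-8,0,0 for degrees 0…10.
Finally multiplying by (2 + q + q^2), the product of all factors after the first has coefficients 6,49,166,309,350,232,45,-67,-74,-36,-8 for degrees 0…10.
[q^10] = 1·(-8) + 6·(-36) + 12·(-74) + 8·(-67) = -1648.

-1648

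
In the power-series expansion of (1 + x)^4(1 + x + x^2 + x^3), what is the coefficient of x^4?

(1 + x)^4 has coefficients 1,4,6,4,1 for degrees 0…4.
(1 + x + x^2 + x^3) has coefficients 1,1,1,1,0 for degrees 0…4.
[x^4] = 1·0 + 4·1 + 6·1 + 4·1 + 1·1 = 15.

15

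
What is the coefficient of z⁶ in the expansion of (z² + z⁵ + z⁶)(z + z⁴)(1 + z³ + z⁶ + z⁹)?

(z² + z⁵ + z⁶) has coefficients 0,0,1,0,0,1,1 for degrees 0…6.
(z + z⁴) has coefficients 0,1,0,0,1,0,0 for degrees 0…6.
Finally multiplying by (1 + z³ + z⁶ + z⁹), the product of all factors after the first has coefficients 0,1,0,0,2,0,0 for degrees 0…6.
[z⁶] = 1·2 + 1·1 + 1·0 = 3.

3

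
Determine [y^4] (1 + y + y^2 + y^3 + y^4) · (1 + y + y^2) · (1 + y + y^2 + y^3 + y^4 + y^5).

(1 + y + y^2 + y^3 + y^4) has coefficients 1,1,1,1,1 for degrees 0…4.
(1 + y + y^2) has coefficients 1,1,1,0,0 for degrees 0…4.
Finally multiplying by (1 + y + y^2 + y^3 + y^4 + y^5), the product of all factors after the first has coefficients 1,2,3,3,3 for degrees 0…4.
[y^4] = 1·3 + 1·3 + 1·3 + 1·2 + 1·1 = 12.

12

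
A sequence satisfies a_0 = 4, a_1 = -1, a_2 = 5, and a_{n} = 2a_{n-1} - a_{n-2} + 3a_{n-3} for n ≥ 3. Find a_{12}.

17816

The ordinary generating function has denominator 1 - 2q + q^2 - 3q^3.
Iterating the recurrence: a_0,…,a_{12} = 4, -1, 5, 23, 38, 68, 167, 380, 797, 1715, 3773, 8222, 17816.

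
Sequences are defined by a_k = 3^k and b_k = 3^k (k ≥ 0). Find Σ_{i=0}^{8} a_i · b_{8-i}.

59049

This is [x^8] in the product of the two ordinary generating functions.
Σ = 1·6561 + 3·2187 + 9·729 + 27·243 + 81·81 + 243·27 + 729·9 + 2187·3 + 6561·1 = 59049.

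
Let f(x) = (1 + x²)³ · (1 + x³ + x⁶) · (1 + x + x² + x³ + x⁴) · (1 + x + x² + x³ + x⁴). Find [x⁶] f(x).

39

(1 + x²)³ has coefficients 1,0,3,0,3,0,1 for degrees 0…6.
(1 + x³ + x⁶) has coefficients 1,0,0,1,0,0,1 for degrees 0…6.
Multiplying by (1 + x + x² + x³ + x⁴) gives running coefficients 1,1,1,2,2,1,2 for degrees 0…6.
Finally multiplying by (1 + x + x² + x³ + x⁴), the product of all factors after the first has coefficients 1,2,3,5,7,7,8 for degrees 0…6.
[x⁶] = 1·8 + 3·7 + 3·3 + 1·1 = 39.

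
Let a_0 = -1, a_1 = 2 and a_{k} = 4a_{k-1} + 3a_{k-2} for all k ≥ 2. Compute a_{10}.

The ordinary generating function has denominator 1 - 4q - 3q^2.
Iterating the recurrence: a_0,…,a_{10} = -1, 2, 5, 26, 119, 554, 2573, 11954, 55535, 258002, 1198613.

1198613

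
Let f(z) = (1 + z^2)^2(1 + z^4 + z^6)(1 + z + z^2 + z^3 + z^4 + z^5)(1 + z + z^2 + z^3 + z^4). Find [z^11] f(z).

37

(1 + z^2)^2 has coefficients 1,0,2,0,1 for degrees 0…4.
(1 + z^4 + z^6) has coefficients 1,0,0,0,1,0,1,0,0,0,0,0 for degrees 0…11.
Multiplying by (1 + z + z^2 + z^3 + z^4 + z^5) gives running coefficients 1,1,1,1,2,2,2,2,2,2,1,1 for degrees 0…11.
Finally multiplying by (1 + z + z^2 + z^3 + z^4), the product of all factors after the first has coefficients 1,2,3,4,6,7,8,9,10,10,9,8 for degrees 0…11.
[z^11] = 1·8 + 2·10 + 1·9 = 37.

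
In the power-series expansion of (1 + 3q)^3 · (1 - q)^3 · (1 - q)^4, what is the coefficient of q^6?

-182

(1 + 3q)^3 has coefficients 1,9,27,27 for degrees 0…3.
(1 - q)^3 has coefficients 1,-3,3,-1,0,0,0 for degrees 0…6.
Finally multiplying by (1 - q)^4, the product of all factors after the first has coefficients 1,-7,21,-35,35,-21,7 for degrees 0…6.
[q^6] = 1·7 + 9·(-21) + 27·35 + 27·(-35) = -182.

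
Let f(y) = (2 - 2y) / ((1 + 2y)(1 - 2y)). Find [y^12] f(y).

Partial fractions give a closed form: a_n = (3/2)·(-2)^n + (1/2)·2^n.
At n = 12: a_12 = 8192.

8192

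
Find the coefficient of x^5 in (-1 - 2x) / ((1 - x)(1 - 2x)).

-125

The denominator gives the recurrence a_n = 3a_(n−1) − 2a_(n−2) for n ≥ 2; the numerator fixes a_0 = -1, a_1 = -5.
Iterating: -1, -5, -13, -29, -61, -125, so a_5 = -125.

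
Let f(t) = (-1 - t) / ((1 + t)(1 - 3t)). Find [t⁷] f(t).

-2187

The denominator gives the recurrence a_n = 2a_(n−1) + 3a_(n−2) for n ≥ 3; the numerator fixes a_0 = -1, a_1 = -3, a_2 = -9.
Iterating: -1, -3, -9, -27, -81, -243, -729, -2187, so a_7 = -2187.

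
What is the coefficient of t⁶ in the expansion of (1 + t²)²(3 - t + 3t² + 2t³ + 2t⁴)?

(1 + t²)² has coefficients 1,0,2,0,1 for degrees 0…4.
(3 - t + 3t² + 2t³ + 2t⁴) has coefficients 3,-1,3,2,2,0,0 for degrees 0…6.
[t⁶] = 1·0 + 2·2 + 1·3 = 7.

7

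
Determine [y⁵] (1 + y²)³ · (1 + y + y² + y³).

(1 + y²)³ has coefficients 1,0,3,0,3,0 for degrees 0…5.
(1 + y + y² + y³) has coefficients 1,1,1,1,0,0 for degrees 0…5.
[y⁵] = 1·0 + 3·1 + 3·1 = 6.

6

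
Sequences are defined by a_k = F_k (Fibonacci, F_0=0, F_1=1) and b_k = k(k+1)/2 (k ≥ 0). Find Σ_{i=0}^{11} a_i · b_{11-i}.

The convolution is the x^11 coefficient of A(x)B(x).
Σ = 0·66 + 1·55 + 1·45 + 2·36 + 3·28 + 5·21 + 8·15 + 13·10 + 21·6 + 34·3 + 55·1 + 89·0 = 894.

894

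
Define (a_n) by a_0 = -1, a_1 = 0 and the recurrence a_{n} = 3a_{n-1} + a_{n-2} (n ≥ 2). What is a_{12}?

-141481

The ordinary generating function has denominator 1 - 3t - t^2.
Iterating the recurrence: a_0,…,a_{12} = -1, 0, -1, -3, -10, -33, -109, -360, -1189, -3927, -12970, -42837, -141481.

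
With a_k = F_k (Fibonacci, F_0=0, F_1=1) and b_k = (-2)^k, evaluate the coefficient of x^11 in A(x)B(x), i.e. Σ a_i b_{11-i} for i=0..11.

This is [x^11] in the product of the two ordinary generating functions.
Σ = 0·(-2048) + 1·1024 + 1·(-512) + 2·256 + 3·(-128) + 5·64 + 8·(-32) + 13·16 + 21·(-8) + 34·4 + 55·(-2) + 89·1 = 859.

859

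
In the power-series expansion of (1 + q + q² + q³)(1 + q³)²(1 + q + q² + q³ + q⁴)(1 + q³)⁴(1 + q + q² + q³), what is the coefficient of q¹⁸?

(1 + q + q² + q³) has coefficients 1,1,1,1 for degrees 0…3.
(1 + q³)² has coefficients 1,0,0,2,0,0,1,0,0,0,0,0,0,0,0,0,0,0,0 for degrees 0…18.
Multiplying by (1 + q + q² + q³ + q⁴) gives running coefficients 1,1,1,3,3,2,3,3,1,1,1,0,0,0,0,0,0,0,0 for degrees 0…18.
Multiplying by (1 + q³)⁴ gives running coefficients 1,1,1,7,7,6,21,21,15,35,35,20,35,35,15,21,21,6,7 for degrees 0…18.
Finally multiplying by (1 + q + q² + q³), the product of all factors after the first has coefficients 1,2,3,10,16,21,41,55,63,92,106,105,125,125,105,106,92,63,55 for degrees 0…18.
[q¹⁸] = 1·55 + 1·63 + 1·92 + 1·106 = 316.

316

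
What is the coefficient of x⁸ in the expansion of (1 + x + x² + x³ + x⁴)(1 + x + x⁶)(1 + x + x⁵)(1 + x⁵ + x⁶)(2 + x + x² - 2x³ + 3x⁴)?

(1 + x + x² + x³ + x⁴) has coefficients 1,1,1,1,1 for degrees 0…4.
(1 + x + x⁶) has coefficients 1,1,0,0,0,0,1,0,0 for degrees 0…8.
Multiplying by (1 + x + x⁵) gives running coefficients 1,2,1,0,0,1,2,1,0 for degrees 0…8.
Multiplying by (1 + x⁵ + x⁶) gives running coefficients 1,2,1,0,0,2,5,4,1 for degrees 0…8.
Finally multiplying by (2 + x + x² - 2x³ + 3x⁴), the product of all factors after the first has coefficients 2,5,5,1,0,8,15,15,7 for degrees 0…8.
[x⁸] = 1·7 + 1·15 + 1·15 + 1·8 + 1·0 = 45.

45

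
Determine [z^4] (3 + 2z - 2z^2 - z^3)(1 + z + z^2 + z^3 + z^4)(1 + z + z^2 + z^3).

12

(3 + 2z - 2z^2 - z^3) has coefficients 3,2,-2,-1 for degrees 0…3.
(1 + z + z^2 + z^3 + z^4) has coefficients 1,1,1,1,1 for degrees 0…4.
Finally multiplying by (1 + z + z^2 + z^3), the product of all factors after the first has coefficients 1,2,3,4,4 for degrees 0…4.
[z^4] = 3·4 + 2·4 − 2·3 − 1·2 = 12.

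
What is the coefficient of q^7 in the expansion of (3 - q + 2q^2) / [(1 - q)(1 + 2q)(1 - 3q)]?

5549

Partial fractions give a closed form: a_n = (-2/3)·1^n + (16/15)·(-2)^n + (13/5)·3^n.
At n = 7: a_7 = 5549.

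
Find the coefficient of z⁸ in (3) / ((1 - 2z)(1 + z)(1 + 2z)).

Partial fractions give a closed form: a_n = (1)·2^n + (-1)·(-1)^n + (3)·(-2)^n.
At n = 8: a_8 = 1023.

1023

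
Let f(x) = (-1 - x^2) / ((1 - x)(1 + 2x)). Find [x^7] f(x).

106

The denominator gives the recurrence a_n = −a_(n−1) + 2a_(n−2) for n ≥ 3; the numerator fixes a_0 = -1, a_1 = 1, a_2 = -4.
Iterating: -1, 1, -4, 6, -14, 26, -54, 106, so a_7 = 106.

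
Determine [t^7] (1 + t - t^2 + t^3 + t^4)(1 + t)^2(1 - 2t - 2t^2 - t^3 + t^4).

-10

(1 + t - t^2 + t^3 + t^4) has coefficients 1,1,-1,1,1 for degrees 0…4.
(1 + t)^2 has coefficients 1,2,1,0,0,0,0,0 for degrees 0…7.
Finally multiplying by (1 - 2t - 2t^2 - t^3 + t^4), the product of all factors after the first has coefficients 1,0,-5,-7,-3,1,1,0 for degrees 0…7.
[t^7] = 1·0 + 1·1 − 1·1 + 1·(-3) + 1·(-7) = -10.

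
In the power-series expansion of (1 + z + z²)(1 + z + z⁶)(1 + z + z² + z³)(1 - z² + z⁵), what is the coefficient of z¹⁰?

(1 + z + z²) has coefficients 1,1,1 for degrees 0…2.
(1 + z + z⁶) has coefficients 1,1,0,0,0,0,1,0,0,0,0 for degrees 0…10.
Multiplying by (1 + z + z² + z³) gives running coefficients 1,2,2,2,1,0,1,1,1,1,0 for degrees 0…10.
Finally multiplying by (1 - z² + z⁵), the product of all factors after the first has coefficients 1,2,1,0,-1,-1,2,3,2,1,-1 for degrees 0…10.
[z¹⁰] = 1·(-1) + 1·1 + 1·2 = 2.

2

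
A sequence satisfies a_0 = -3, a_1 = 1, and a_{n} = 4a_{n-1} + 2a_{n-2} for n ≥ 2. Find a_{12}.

The ordinary generating function has denominator 1 - 4z - 2z^2.
Iterating the recurrence: a_0,…,a_{12} = -3, 1, -2, -6, -28, -124, -552, -2456, -10928, -48624, -216352, -962656, -4283328.

-4283328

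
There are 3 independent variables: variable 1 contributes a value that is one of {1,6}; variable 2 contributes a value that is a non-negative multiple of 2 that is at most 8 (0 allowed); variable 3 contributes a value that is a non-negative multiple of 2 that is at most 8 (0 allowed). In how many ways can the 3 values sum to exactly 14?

5

The generating function for the choices is (q + q⁶)·(1 + q² + q⁴ + q⁶ + q⁸)·(1 + q² + q⁴ + q⁶ + q⁸); the count is [q¹⁴].
(q + q⁶) has coefficients 0,1,0,0,0,0,1 for degrees 0…6.
(1 + q² + q⁴ + q⁶ + q⁸) has coefficients 1,0,1,0,1,0,1,0,1,0,0,0,0,0,0 for degrees 0…14.
Finally multiplying by (1 + q² + q⁴ + q⁶ + q⁸), the product of all factors after the first has coefficients 1,0,2,0,3,0,4,0,5,0,4,0,3,0,2 for degrees 0…14.
[q¹⁴] = 1·0 + 1·5 = 5.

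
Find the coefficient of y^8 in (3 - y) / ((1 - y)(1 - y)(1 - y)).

99

The denominator gives the recurrence a_n = 3a_(n−1) − 3a_(n−2) + a_(n−3) for n ≥ 3; the numerator fixes a_0 = 3, a_1 = 8, a_2 = 15.
Iterating: 3, 8, 15, 24, 35, 48, 63, 80, 99, so a_8 = 99.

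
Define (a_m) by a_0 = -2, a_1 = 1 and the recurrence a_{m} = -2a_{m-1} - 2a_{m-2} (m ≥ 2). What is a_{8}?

The ordinary generating function has denominator 1 + 2z + 2z^2.
Iterating the recurrence: a_0,…,a_{8} = -2, 1, 2, -6, 8, -4, -8, 24, -32.

-32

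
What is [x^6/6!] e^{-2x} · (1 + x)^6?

The EGF product rule gives c_6 = Σ_{k_1+k_2=6} C(6; k_1,k_2) · ∏ g_i(k_i), where e^{-2x} gives (-2)^k; (1+x)^6 gives the falling factorial (6)_k.
g_1(k) for k = 0…6: 1, -2, 4, -8, 16, -32, 64.
g_2(k) for k = 0…6: 1, 6, 30, 120, 360, 720, 720.
c_6 = Σ_k C(6,k)·g_1(k)·g_2(6−k) = 1·1·720 + 6·(-2)·720 + 15·4·360 + 20·(-8)·120 + 15·16·30 + 6·(-32)·6 + 1·64·1 = 720 − 8640 + 21600 − 19200 + 7200 − 1152 + 64 = 592.

592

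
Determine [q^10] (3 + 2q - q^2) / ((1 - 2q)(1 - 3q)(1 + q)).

467272

The denominator gives the recurrence a_n = 4a_(n−1) − a_(n−2) − 6a_(n−3) for n ≥ 3; the numerator fixes a_0 = 3, a_1 = 14, a_2 = 52.
Iterating: 3, 14, 52, 176, 568, 1784, 5512, 16856, 51208, 154904, 467272, so a_10 = 467272.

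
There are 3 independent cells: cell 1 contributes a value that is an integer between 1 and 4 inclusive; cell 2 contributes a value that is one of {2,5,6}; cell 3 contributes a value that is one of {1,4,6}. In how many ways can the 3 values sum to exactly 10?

5

The generating function for the choices is (x + x^2 + x^3 + x^4)·(x^2 + x^5 + x^6)·(x + x^4 + x^6); the count is [x^10].
(x + x^2 + x^3 + x^4) has coefficients 0,1,1,1,1 for degrees 0…4.
(x^2 + x^5 + x^6) has coefficients 0,0,1,0,0,1,1,0,0,0,0 for degrees 0…10.
Finally multiplying by (x + x^4 + x^6), the product of all factors after the first has coefficients 0,0,0,1,0,0,2,1,1,1,1 for degrees 0…10.
[x^10] = 1·1 + 1·1 + 1·1 + 1·2 = 5.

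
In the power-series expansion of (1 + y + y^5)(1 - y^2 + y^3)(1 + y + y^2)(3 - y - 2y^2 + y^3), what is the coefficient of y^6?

4

(1 + y + y^5) has coefficients 1,1,0,0,0,1 for degrees 0…5.
(1 - y^2 + y^3) has coefficients 1,0,-1,1,0,0,0 for degrees 0…6.
Multiplying by (1 + y + y^2) gives running coefficients 1,1,0,0,0,1,0 for degrees 0…6.
Finally multiplying by (3 - y - 2y^2 + y^3), the product of all factors after the first has coefficients 3,2,-3,-1,1,3,-1 for degrees 0…6.
[y^6] = 1·(-1) + 1·3 + 1·2 = 4.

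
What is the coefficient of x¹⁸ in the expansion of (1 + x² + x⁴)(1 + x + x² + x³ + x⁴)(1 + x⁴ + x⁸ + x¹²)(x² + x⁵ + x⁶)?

12

(1 + x² + x⁴) has coefficients 1,0,1,0,1 for degrees 0…4.
(1 + x + x² + x³ + x⁴) has coefficients 1,1,1,1,1,0,0,0,0,0,0,0,0,0,0,0,0,0,0 for degrees 0…18.
Multiplying by (1 + x⁴ + x⁸ + x¹²) gives running coefficients 1,1,1,1,2,1,1,1,2,1,1,1,2,1,1,1,1,0,0 for degrees 0…18.
Finally multiplying by (x² + x⁵ + x⁶), the product of all factors after the first has coefficients 0,0,1,1,1,2,4,3,3,4,5,3,3,4,5,3,3,4,4 for degrees 0…18.
[x¹⁸] = 1·4 + 1·3 + 1·5 = 12.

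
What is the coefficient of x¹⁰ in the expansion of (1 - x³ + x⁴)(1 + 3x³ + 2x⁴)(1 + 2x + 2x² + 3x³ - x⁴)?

10

(1 - x³ + x⁴) has coefficients 1,0,0,-1,1 for degrees 0…4.
(1 + 3x³ + 2x⁴) has coefficients 1,0,0,3,2,0,0,0,0,0,0 for degrees 0…10.
Finally multiplying by (1 + 2x + 2x² + 3x³ - x⁴), the product of all factors after the first has coefficients 1,2,2,6,7,10,13,3,-2,0,0 for degrees 0…10.
[x¹⁰] = 1·0 − 1·3 + 1·13 = 10.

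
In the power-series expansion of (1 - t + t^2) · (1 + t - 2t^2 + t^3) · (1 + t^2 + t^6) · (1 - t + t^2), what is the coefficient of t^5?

14

(1 - t + t^2) has coefficients 1,-1,1 for degrees 0…2.
(1 + t - 2t^2 + t^3) has coefficients 1,1,-2,1,0,0 for degrees 0…5.
Multiplying by (1 + t^2 + t^6) gives running coefficients 1,1,-1,2,-2,1 for degrees 0…5.
Finally multiplying by (1 - t + t^2), the product of all factors after the first has coefficients 1,0,-1,4,-5,5 for degrees 0…5.
[t^5] = 1·5 − 1·(-5) + 1·4 = 14.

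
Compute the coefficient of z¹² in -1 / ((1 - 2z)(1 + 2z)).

-4096

Partial fractions give a closed form: a_n = (-1/2)·2^n + (-1/2)·(-2)^n.
At n = 12: a_12 = -4096.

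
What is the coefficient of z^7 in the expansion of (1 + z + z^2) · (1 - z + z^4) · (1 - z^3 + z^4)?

(1 + z + z^2) has coefficients 1,1,1 for degrees 0…2.
(1 - z + z^4) has coefficients 1,-1,0,0,1,0,0,0 for degrees 0…7.
Finally multiplying by (1 - z^3 + z^4), the product of all factors after the first has coefficients 1,-1,0,-1,3,-1,0,-1 for degrees 0…7.
[z^7] = 1·(-1) + 1·0 + 1·(-1) = -2.

-2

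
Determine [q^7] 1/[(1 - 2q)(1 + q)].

85

Partial fractions give a closed form: a_n = (2/3)·2^n + (1/3)·(-1)^n.
At n = 7: a_7 = 85.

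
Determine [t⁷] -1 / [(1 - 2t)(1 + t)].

-85

Partial fractions give a closed form: a_n = (-2/3)·2^n + (-1/3)·(-1)^n.
At n = 7: a_7 = -85.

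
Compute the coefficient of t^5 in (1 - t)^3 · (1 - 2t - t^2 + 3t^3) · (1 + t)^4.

-9

(1 - t)^3 has coefficients 1,-3,3,-1 for degrees 0…3.
(1 - 2t - t^2 + 3t^3) has coefficients 1,-2,-1,3,0,0 for degrees 0…5.
Finally multiplying by (1 + t)^4, the product of all factors after the first has coefficients 1,2,-3,-9,-1,12 for degrees 0…5.
[t^5] = 1·12 − 3·(-1) + 3·(-9) − 1·(-3) = -9.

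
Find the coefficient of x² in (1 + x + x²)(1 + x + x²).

3

(1 + x + x²) has coefficients 1,1,1 for degrees 0…2.
(1 + x + x²) has coefficients 1,1,1 for degrees 0…2.
[x²] = 1·1 + 1·1 + 1·1 = 3.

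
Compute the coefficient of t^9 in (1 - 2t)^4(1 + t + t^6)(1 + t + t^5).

-24

(1 - 2t)^4 has coefficients 1,-8,24,-32,16 for degrees 0…4.
(1 + t + t^6) has coefficients 1,1,0,0,0,0,1,0,0,0 for degrees 0…9.
Finally multiplying by (1 + t + t^5), the product of all factors after the first has coefficients 1,2,1,0,0,1,2,1,0,0 for degrees 0…9.
[t^9] = 1·0 − 8·0 + 24·1 − 32·2 + 16·1 = -24.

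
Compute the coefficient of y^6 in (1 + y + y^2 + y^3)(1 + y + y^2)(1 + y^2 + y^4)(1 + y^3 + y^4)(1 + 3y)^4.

1616

(1 + y + y^2 + y^3) has coefficients 1,1,1,1 for degrees 0…3.
(1 + y + y^2) has coefficients 1,1,1,0,0,0,0 for degrees 0…6.
Multiplying by (1 + y^2 + y^4) gives running coefficients 1,1,2,1,2,1,1 for degrees 0…6.
Multiplying by (1 + y^3 + y^4) gives running coefficients 1,1,2,2,4,4,4 for degrees 0…6.
Finally multiplying by (1 + 3y)^4, the product of all factors after the first has coefficients 1,13,68,188,325,457,646 for degrees 0…6.
[y^6] = 1·646 + 1·457 + 1·325 + 1·188 = 1616.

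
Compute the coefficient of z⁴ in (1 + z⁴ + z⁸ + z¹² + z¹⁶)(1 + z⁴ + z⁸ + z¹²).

(1 + z⁴ + z⁸ + z¹² + z¹⁶) has coefficients 1,0,0,0,1 for degrees 0…4.
(1 + z⁴ + z⁸ + z¹²) has coefficients 1,0,0,0,1 for degrees 0…4.
[z⁴] = 1·1 + 1·1 = 2.

2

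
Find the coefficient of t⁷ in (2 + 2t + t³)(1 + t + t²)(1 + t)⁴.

13

(2 + 2t + t³) has coefficients 2,2,0,1 for degrees 0…3.
(1 + t + t²) has coefficients 1,1,1,0,0,0,0,0 for degrees 0…7.
Finally multiplying by (1 + t)⁴, the product of all factors after the first has coefficients 1,5,11,14,11,5,1,0 for degrees 0…7.
[t⁷] = 2·0 + 2·1 + 1·11 = 13.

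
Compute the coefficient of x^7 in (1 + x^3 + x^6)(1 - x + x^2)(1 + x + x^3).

(1 + x^3 + x^6) has coefficients 1,0,0,1,0,0,1 for degrees 0…6.
(1 - x + x^2) has coefficients 1,-1,1,0,0,0,0,0 for degrees 0…7.
Finally multiplying by (1 + x + x^3), the product of all factors after the first has coefficients 1,0,0,2,-1,1,0,0 for degrees 0…7.
[x^7] = 1·0 + 1·(-1) + 1·0 = -1.

-1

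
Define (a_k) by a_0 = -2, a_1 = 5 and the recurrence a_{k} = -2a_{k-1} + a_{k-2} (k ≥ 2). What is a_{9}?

The ordinary generating function has denominator 1 + 2x - x^2.
Iterating the recurrence: a_0,…,a_{9} = -2, 5, -12, 29, -70, 169, -408, 985, -2378, 5741.

5741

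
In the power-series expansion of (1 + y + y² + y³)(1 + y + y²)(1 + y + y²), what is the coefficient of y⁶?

3

(1 + y + y² + y³) has coefficients 1,1,1,1 for degrees 0…3.
(1 + y + y²) has coefficients 1,1,1,0,0,0,0 for degrees 0…6.
Finally multiplying by (1 + y + y²), the product of all factors after the first has coefficients 1,2,3,2,1,0,0 for degrees 0…6.
[y⁶] = 1·0 + 1·0 + 1·1 + 1·2 = 3.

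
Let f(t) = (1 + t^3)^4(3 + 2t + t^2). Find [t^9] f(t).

12

(1 + t^3)^4 has coefficients 1,0,0,4,0,0,6,0,0,4 for degrees 0…9.
(3 + 2t + t^2) has coefficients 3,2,1,0,0,0,0,0,0,0 for degrees 0…9.
[t^9] = 1·0 + 4·0 + 6·0 + 4·3 = 12.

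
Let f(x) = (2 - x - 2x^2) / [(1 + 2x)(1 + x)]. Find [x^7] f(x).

-511

The denominator gives the recurrence a_n = −3a_(n−1) − 2a_(n−2) for n ≥ 3; the numerator fixes a_0 = 2, a_1 = -7, a_2 = 15.
Iterating: 2, -7, 15, -31, 63, -127, 255, -511, so a_7 = -511.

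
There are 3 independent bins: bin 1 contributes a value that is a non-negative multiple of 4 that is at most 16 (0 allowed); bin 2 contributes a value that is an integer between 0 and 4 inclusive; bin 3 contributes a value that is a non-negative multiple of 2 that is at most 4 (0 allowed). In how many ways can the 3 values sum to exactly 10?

4

The generating function for the choices is (1 + x⁴ + x⁸ + x¹² + x¹⁶)·(1 + x + x² + x³ + x⁴)·(1 + x² + x⁴); the count is [x¹⁰].
(1 + x⁴ + x⁸ + x¹² + x¹⁶) has coefficients 1,0,0,0,1,0,0,0,1,0,0 for degrees 0…10.
(1 + x + x² + x³ + x⁴) has coefficients 1,1,1,1,1,0,0,0,0,0,0 for degrees 0…10.
Finally multiplying by (1 + x² + x⁴), the product of all factors after the first has coefficients 1,1,2,2,3,2,2,1,1,0,0 for degrees 0…10.
[x¹⁰] = 1·0 + 1·2 + 1·2 = 4.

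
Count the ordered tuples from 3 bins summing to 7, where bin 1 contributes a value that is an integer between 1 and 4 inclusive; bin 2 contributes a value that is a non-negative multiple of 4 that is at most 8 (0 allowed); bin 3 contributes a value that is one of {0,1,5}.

3

The generating function for the choices is (z + z^2 + z^3 + z^4)·(1 + z^4 + z^8)·(1 + z + z^5); the count is [z^7].
(z + z^2 + z^3 + z^4) has coefficients 0,1,1,1,1 for degrees 0…4.
(1 + z^4 + z^8) has coefficients 1,0,0,0,1,0,0,0 for degrees 0…7.
Finally multiplying by (1 + z + z^5), the product of all factors after the first has coefficients 1,1,0,0,1,2,0,0 for degrees 0…7.
[z^7] = 1·0 + 1·2 + 1·1 + 1·0 = 3.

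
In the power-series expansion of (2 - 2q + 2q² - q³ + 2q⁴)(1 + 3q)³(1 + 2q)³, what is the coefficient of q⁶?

(2 - 2q + 2q² - q³ + 2q⁴) has coefficients 2,-2,2,-1,2 for degrees 0…4.
(1 + 3q)³ has coefficients 1,9,27,27,0,0,0 for degrees 0…6.
Finally multiplying by (1 + 2q)³, the product of all factors after the first has coefficients 1,15,93,305,558,540,216 for degrees 0…6.
[q⁶] = 2·216 − 2·540 + 2·558 − 1·305 + 2·93 = 349.

349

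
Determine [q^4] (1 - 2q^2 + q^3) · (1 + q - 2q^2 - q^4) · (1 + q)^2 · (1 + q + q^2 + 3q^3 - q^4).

-3

(1 - 2q^2 + q^3) has coefficients 1,0,-2,1 for degrees 0…3.
(1 + q - 2q^2 - q^4) has coefficients 1,1,-2,0,-1 for degrees 0…4.
Multiplying by (1 + q)^2 gives running coefficients 1,3,1,-3,-3 for degrees 0…4.
Finally multiplying by (1 + q + q^2 + 3q^3 - q^4), the product of all factors after the first has coefficients 1,4,5,4,3 for degrees 0…4.
[q^4] = 1·3 − 2·5 + 1·4 = -3.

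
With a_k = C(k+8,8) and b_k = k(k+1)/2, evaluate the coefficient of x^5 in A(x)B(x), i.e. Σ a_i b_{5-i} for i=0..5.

This is [x^5] in the product of the two ordinary generating functions.
Σ = 1·15 + 9·10 + 45·6 + 165·3 + 495·1 + 1287·0 = 1365.

1365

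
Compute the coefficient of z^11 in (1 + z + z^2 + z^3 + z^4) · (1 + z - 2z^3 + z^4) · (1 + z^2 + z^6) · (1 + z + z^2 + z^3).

(1 + z + z^2 + z^3 + z^4) has coefficients 1,1,1,1,1 for degrees 0…4.
(1 + z - 2z^3 + z^4) has coefficients 1,1,0,-2,1,0,0,0,0,0,0,0 for degrees 0…11.
Multiplying by (1 + z^2 + z^6) gives running coefficients 1,1,1,-1,1,-2,2,1,0,-2,1,0 for degrees 0…11.
Finally multiplying by (1 + z + z^2 + z^3), the product of all factors after the first has coefficients 1,2,3,2,2,-1,0,2,1,1,0,-1 for degrees 0…11.
[z^11] = 1·(-1) + 1·0 + 1·1 + 1·1 + 1·2 = 3.

3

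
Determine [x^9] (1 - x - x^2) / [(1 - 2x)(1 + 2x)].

-256

The denominator gives the recurrence a_n = 4a_(n−2) for n ≥ 3; the numerator fixes a_0 = 1, a_1 = -1, a_2 = 3.
Iterating: 1, -1, 3, -4, 12, -16, 48, -64, 192, -256, so a_9 = -256.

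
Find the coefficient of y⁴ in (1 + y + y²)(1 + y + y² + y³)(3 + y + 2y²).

15

(1 + y + y²) has coefficients 1,1,1 for degrees 0…2.
(1 + y + y² + y³) has coefficients 1,1,1,1,0 for degrees 0…4.
Finally multiplying by (3 + y + 2y²), the product of all factors after the first has coefficients 3,4,6,6,3 for degrees 0…4.
[y⁴] = 1·3 + 1·6 + 1·6 = 15.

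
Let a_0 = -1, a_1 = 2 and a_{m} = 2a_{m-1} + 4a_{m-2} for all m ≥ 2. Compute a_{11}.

The ordinary generating function has denominator 1 - 2x - 4x^2.
Iterating the recurrence: a_0,…,a_{11} = -1, 2, 0, 8, 16, 64, 192, 640, 2048, 6656, 21504, 69632.

69632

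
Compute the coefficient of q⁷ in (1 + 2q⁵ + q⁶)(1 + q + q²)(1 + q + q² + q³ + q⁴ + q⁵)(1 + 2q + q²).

(1 + 2q⁵ + q⁶) has coefficients 1,0,0,0,0,2,1 for degrees 0…6.
(1 + q + q²) has coefficients 1,1,1,0,0,0,0,0 for degrees 0…7.
Multiplying by (1 + q + q² + q³ + q⁴ + q⁵) gives running coefficients 1,2,3,3,3,3,2,1 for degrees 0…7.
Finally multiplying by (1 + 2q + q²), the product of all factors after the first has coefficients 1,4,8,11,12,12,11,8 for degrees 0…7.
[q⁷] = 1·8 + 2·8 + 1·4 = 28.

28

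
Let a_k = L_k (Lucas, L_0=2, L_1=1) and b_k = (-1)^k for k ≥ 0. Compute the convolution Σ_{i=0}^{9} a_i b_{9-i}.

The convolution is the x^9 coefficient of A(x)B(x).
Σ = 2·(-1) + 1·1 + 3·(-1) + 4·1 + 7·(-1) + 11·1 + 18·(-1) + 29·1 + 47·(-1) + 76·1 = 44.

44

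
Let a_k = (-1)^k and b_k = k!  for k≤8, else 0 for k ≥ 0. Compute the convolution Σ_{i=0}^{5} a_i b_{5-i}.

Write out a_i and b_{5-i} for i = 0,…,5 and sum the products.
Σ = 1·120 − 1·24 + 1·6 − 1·2 + 1·1 − 1·1 = 100.

100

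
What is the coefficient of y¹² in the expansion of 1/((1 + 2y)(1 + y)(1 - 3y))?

The denominator gives the recurrence a_n = 7a_(n−2) + 6a_(n−3) for n ≥ 3; the numerator fixes a_0 = 1, a_1 = 0, a_2 = 7.
Iterating: 1, 0, 7, 6, 49, 84, 379, 882, 3157, 8448, 27391, 78078, 242425, so a_12 = 242425.

242425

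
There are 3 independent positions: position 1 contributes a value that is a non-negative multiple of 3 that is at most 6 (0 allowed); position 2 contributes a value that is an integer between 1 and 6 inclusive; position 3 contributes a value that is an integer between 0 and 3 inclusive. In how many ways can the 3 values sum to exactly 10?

7

The generating function for the choices is (1 + y^3 + y^6)·(y + y^2 + y^3 + y^4 + y^5 + y^6)·(1 + y + y^2 + y^3); the count is [y^10].
(1 + y^3 + y^6) has coefficients 1,0,0,1,0,0,1 for degrees 0…6.
(y + y^2 + y^3 + y^4 + y^5 + y^6) has coefficients 0,1,1,1,1,1,1,0,0,0,0 for degrees 0…10.
Finally multiplying by (1 + y + y^2 + y^3), the product of all factors after the first has coefficients 0,1,2,3,4,4,4,3,2,1,0 for degrees 0…10.
[y^10] = 1·0 + 1·3 + 1·4 = 7.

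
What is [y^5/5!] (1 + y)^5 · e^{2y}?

The EGF product rule gives c_5 = Σ_{k_1+k_2=5} C(5; k_1,k_2) · ∏ g_i(k_i), where (1+y)^5 gives the falling factorial (5)_k; e^{2y} gives (2)^k.
g_1(k) for k = 0…5: 1, 5, 20, 60, 120, 120.
g_2(k) for k = 0…5: 1, 2, 4, 8, 16, 32.
c_5 = Σ_k C(5,k)·g_1(k)·g_2(5−k) = 1·1·32 + 5·5·16 + 10·20·8 + 10·60·4 + 5·120·2 + 1·120·1 = 32 + 400 + 1600 + 2400 + 1200 + 120 = 5752.

5752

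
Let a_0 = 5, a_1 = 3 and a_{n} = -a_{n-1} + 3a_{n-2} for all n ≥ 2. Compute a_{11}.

The ordinary generating function has denominator 1 + q - 3q^2.
Iterating the recurrence: a_0,…,a_{11} = 5, 3, 12, -3, 39, -48, 165, -309, 804, -1731, 4143, -9336.

-9336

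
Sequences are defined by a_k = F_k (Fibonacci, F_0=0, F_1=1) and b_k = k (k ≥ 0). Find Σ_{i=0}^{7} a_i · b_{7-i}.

The convolution is the t^7 coefficient of A(t)B(t).
Σ = 0·7 + 1·6 + 1·5 + 2·4 + 3·3 + 5·2 + 8·1 + 13·0 = 46.

46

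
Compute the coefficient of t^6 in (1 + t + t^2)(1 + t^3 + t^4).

(1 + t + t^2) has coefficients 1,1,1 for degrees 0…2.
(1 + t^3 + t^4) has coefficients 1,0,0,1,1,0,0 for degrees 0…6.
[t^6] = 1·0 + 1·0 + 1·1 = 1.

1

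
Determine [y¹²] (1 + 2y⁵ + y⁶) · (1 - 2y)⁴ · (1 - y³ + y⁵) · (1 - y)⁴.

(1 + 2y⁵ + y⁶) has coefficients 1,0,0,0,0,2,1 for degrees 0…6.
(1 - 2y)⁴ has coefficients 1,-8,24,-32,16,0,0,0,0,0,0,0,0 for degrees 0…12.
Multiplying by (1 - y³ + y⁵) gives running coefficients 1,-8,24,-33,24,-23,24,8,-32,16,0,0,0 for degrees 0…12.
Finally multiplying by (1 - y)⁴, the product of all factors after the first has coefficients 1,-12,62,-181,333,-421,416,-355,196,73,-264,232,-96 for degrees 0…12.
[y¹²] = 1·(-96) + 2·(-355) + 1·416 = -390.

-390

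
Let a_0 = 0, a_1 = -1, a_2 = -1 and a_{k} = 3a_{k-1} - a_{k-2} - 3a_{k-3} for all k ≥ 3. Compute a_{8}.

The ordinary generating function has denominator 1 - 3z + z^2 + 3z^3.
Iterating the recurrence: a_0,…,a_{8} = 0, -1, -1, -2, -2, -1, 5, 22, 64.

64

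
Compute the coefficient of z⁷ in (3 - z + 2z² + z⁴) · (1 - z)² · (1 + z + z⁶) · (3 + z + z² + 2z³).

-19

(3 - z + 2z² + z⁴) has coefficients 3,-1,2,0,1 for degrees 0…4.
(1 - z)² has coefficients 1,-2,1,0,0,0,0,0 for degrees 0…7.
Multiplying by (1 + z + z⁶) gives running coefficients 1,-1,-1,1,0,0,1,-2 for degrees 0…7.
Finally multiplying by (3 + z + z² + 2z³), the product of all factors after the first has coefficients 3,-2,-3,3,-2,-1,5,-5 for degrees 0…7.
[z⁷] = 3·(-5) − 1·5 + 2·(-1) + 1·3 = -19.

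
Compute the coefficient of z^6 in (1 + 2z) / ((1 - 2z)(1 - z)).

253

Partial fractions give a closed form: a_n = (4)·2^n + (-3)·1^n.
At n = 6: a_6 = 253.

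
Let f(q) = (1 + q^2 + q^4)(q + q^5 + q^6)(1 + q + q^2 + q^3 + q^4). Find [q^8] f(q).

5

(1 + q^2 + q^4) has coefficients 1,0,1,0,1 for degrees 0…4.
(q + q^5 + q^6) has coefficients 0,1,0,0,0,1,1,0,0 for degrees 0…8.
Finally multiplying by (1 + q + q^2 + q^3 + q^4), the product of all factors after the first has coefficients 0,1,1,1,1,2,2,2,2 for degrees 0…8.
[q^8] = 1·2 + 1·2 + 1·1 = 5.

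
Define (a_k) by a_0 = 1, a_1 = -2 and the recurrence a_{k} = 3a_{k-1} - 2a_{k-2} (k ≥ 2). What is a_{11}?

-6140

The ordinary generating function has denominator 1 - 3z + 2z^2.
Iterating the recurrence: a_0,…,a_{11} = 1, -2, -8, -20, -44, -92, -188, -380, -764, -1532, -3068, -6140.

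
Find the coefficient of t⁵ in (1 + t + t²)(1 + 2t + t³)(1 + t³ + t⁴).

7

(1 + t + t²) has coefficients 1,1,1 for degrees 0…2.
(1 + 2t + t³) has coefficients 1,2,0,1,0,0 for degrees 0…5.
Finally multiplying by (1 + t³ + t⁴), the product of all factors after the first has coefficients 1,2,0,2,3,2 for degrees 0…5.
[t⁵] = 1·2 + 1·3 + 1·2 = 7.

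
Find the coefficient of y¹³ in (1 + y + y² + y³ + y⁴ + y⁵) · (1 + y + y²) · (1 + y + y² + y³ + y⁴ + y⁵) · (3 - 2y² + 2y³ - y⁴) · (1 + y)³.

-4

(1 + y + y² + y³ + y⁴ + y⁵) has coefficients 1,1,1,1,1,1 for degrees 0…5.
(1 + y + y²) has coefficients 1,1,1,0,0,0,0,0,0,0,0,0,0,0 for degrees 0…13.
Multiplying by (1 + y + y² + y³ + y⁴ + y⁵) gives running coefficients 1,2,3,3,3,3,2,1,0,0,0,0,0,0 for degrees 0…13.
Multiplying by (3 - 2y² + 2y³ - y⁴) gives running coefficients 3,6,7,7,6,7,3,0,-1,-1,0,-1,0,0 for degrees 0…13.
Finally multiplying by (1 + y)³, the product of all factors after the first has coefficients 3,15,34,49,54,53,49,36,15,-1,-6,-5,-4,-3 for degrees 0…13.
[y¹³] = 1·(-3) + 1·(-4) + 1·(-5) + 1·(-6) + 1·(-1) + 1·15 = -4.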